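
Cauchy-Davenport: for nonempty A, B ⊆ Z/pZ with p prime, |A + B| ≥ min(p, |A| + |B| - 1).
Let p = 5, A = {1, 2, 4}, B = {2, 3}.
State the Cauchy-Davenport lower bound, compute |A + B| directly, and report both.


Cauchy-Davenport: |A + B| ≥ min(p, |A| + |B| - 1) for A, B nonempty in Z/pZ.
|A| = 3, |B| = 2, p = 5.
CD lower bound = min(5, 3 + 2 - 1) = min(5, 4) = 4.
Compute A + B mod 5 directly:
a = 1: 1+2=3, 1+3=4
a = 2: 2+2=4, 2+3=0
a = 4: 4+2=1, 4+3=2
A + B = {0, 1, 2, 3, 4}, so |A + B| = 5.
Verify: 5 ≥ 4? Yes ✓.

CD lower bound = 4, actual |A + B| = 5.


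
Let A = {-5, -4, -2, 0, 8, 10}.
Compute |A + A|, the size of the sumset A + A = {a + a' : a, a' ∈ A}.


A + A = {a + a' : a, a' ∈ A}; |A| = 6.
General bounds: 2|A| - 1 ≤ |A + A| ≤ |A|(|A|+1)/2, i.e. 11 ≤ |A + A| ≤ 21.
Lower bound 2|A|-1 is attained iff A is an arithmetic progression.
Enumerate sums a + a' for a ≤ a' (symmetric, so this suffices):
a = -5: -5+-5=-10, -5+-4=-9, -5+-2=-7, -5+0=-5, -5+8=3, -5+10=5
a = -4: -4+-4=-8, -4+-2=-6, -4+0=-4, -4+8=4, -4+10=6
a = -2: -2+-2=-4, -2+0=-2, -2+8=6, -2+10=8
a = 0: 0+0=0, 0+8=8, 0+10=10
a = 8: 8+8=16, 8+10=18
a = 10: 10+10=20
Distinct sums: {-10, -9, -8, -7, -6, -5, -4, -2, 0, 3, 4, 5, 6, 8, 10, 16, 18, 20}
|A + A| = 18

|A + A| = 18


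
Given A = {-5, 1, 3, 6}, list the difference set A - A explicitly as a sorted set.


A - A = {a - a' : a, a' ∈ A}.
Compute a - a' for each ordered pair (a, a'):
a = -5: -5--5=0, -5-1=-6, -5-3=-8, -5-6=-11
a = 1: 1--5=6, 1-1=0, 1-3=-2, 1-6=-5
a = 3: 3--5=8, 3-1=2, 3-3=0, 3-6=-3
a = 6: 6--5=11, 6-1=5, 6-3=3, 6-6=0
Collecting distinct values (and noting 0 appears from a-a):
A - A = {-11, -8, -6, -5, -3, -2, 0, 2, 3, 5, 6, 8, 11}
|A - A| = 13

A - A = {-11, -8, -6, -5, -3, -2, 0, 2, 3, 5, 6, 8, 11}


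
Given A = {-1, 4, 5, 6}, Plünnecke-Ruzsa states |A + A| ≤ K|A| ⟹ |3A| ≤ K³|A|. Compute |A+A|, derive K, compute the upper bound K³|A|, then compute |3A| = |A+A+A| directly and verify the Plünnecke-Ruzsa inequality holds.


|A| = 4.
Step 1: Compute A + A by enumerating all 16 pairs.
A + A = {-2, 3, 4, 5, 8, 9, 10, 11, 12}, so |A + A| = 9.
Step 2: Doubling constant K = |A + A|/|A| = 9/4 = 9/4 ≈ 2.2500.
Step 3: Plünnecke-Ruzsa gives |3A| ≤ K³·|A| = (2.2500)³ · 4 ≈ 45.5625.
Step 4: Compute 3A = A + A + A directly by enumerating all triples (a,b,c) ∈ A³; |3A| = 16.
Step 5: Check 16 ≤ 45.5625? Yes ✓.

K = 9/4, Plünnecke-Ruzsa bound K³|A| ≈ 45.5625, |3A| = 16, inequality holds.


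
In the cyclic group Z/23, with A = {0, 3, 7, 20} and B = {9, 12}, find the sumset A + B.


Work in Z/23Z: reduce every sum a + b modulo 23.
Enumerate all 8 pairs:
a = 0: 0+9=9, 0+12=12
a = 3: 3+9=12, 3+12=15
a = 7: 7+9=16, 7+12=19
a = 20: 20+9=6, 20+12=9
Distinct residues collected: {6, 9, 12, 15, 16, 19}
|A + B| = 6 (out of 23 total residues).

A + B = {6, 9, 12, 15, 16, 19}


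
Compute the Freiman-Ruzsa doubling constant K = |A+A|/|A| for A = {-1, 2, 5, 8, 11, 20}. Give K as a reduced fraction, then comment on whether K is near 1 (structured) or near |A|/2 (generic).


|A| = 6.
Compute A + A by enumerating all 36 pairs.
A + A = {-2, 1, 4, 7, 10, 13, 16, 19, 22, 25, 28, 31, 40}, so |A + A| = 13.
K = |A + A| / |A| = 13/6 (already in lowest terms) ≈ 2.1667.
Reference: AP of size 6 gives K = 11/6 ≈ 1.8333; a fully generic set of size 6 gives K ≈ 3.5000.

|A| = 6, |A + A| = 13, K = 13/6.


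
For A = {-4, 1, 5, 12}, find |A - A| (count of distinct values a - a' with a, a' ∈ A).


A - A = {a - a' : a, a' ∈ A}; |A| = 4.
Bounds: 2|A|-1 ≤ |A - A| ≤ |A|² - |A| + 1, i.e. 7 ≤ |A - A| ≤ 13.
Note: 0 ∈ A - A always (from a - a). The set is symmetric: if d ∈ A - A then -d ∈ A - A.
Enumerate nonzero differences d = a - a' with a > a' (then include -d):
Positive differences: {4, 5, 7, 9, 11, 16}
Full difference set: {0} ∪ (positive diffs) ∪ (negative diffs).
|A - A| = 1 + 2·6 = 13 (matches direct enumeration: 13).

|A - A| = 13


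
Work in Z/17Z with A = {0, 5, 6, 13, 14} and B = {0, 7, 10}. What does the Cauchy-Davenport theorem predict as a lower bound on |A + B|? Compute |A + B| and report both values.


Cauchy-Davenport: |A + B| ≥ min(p, |A| + |B| - 1) for A, B nonempty in Z/pZ.
|A| = 5, |B| = 3, p = 17.
CD lower bound = min(17, 5 + 3 - 1) = min(17, 7) = 7.
Compute A + B mod 17 directly:
a = 0: 0+0=0, 0+7=7, 0+10=10
a = 5: 5+0=5, 5+7=12, 5+10=15
a = 6: 6+0=6, 6+7=13, 6+10=16
a = 13: 13+0=13, 13+7=3, 13+10=6
a = 14: 14+0=14, 14+7=4, 14+10=7
A + B = {0, 3, 4, 5, 6, 7, 10, 12, 13, 14, 15, 16}, so |A + B| = 12.
Verify: 12 ≥ 7? Yes ✓.

CD lower bound = 7, actual |A + B| = 12.


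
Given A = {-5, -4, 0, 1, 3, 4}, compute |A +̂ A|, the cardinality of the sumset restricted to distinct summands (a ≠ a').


Restricted sumset: A +̂ A = {a + a' : a ∈ A, a' ∈ A, a ≠ a'}.
Equivalently, take A + A and drop any sum 2a that is achievable ONLY as a + a for a ∈ A (i.e. sums representable only with equal summands).
Enumerate pairs (a, a') with a < a' (symmetric, so each unordered pair gives one sum; this covers all a ≠ a'):
  -5 + -4 = -9
  -5 + 0 = -5
  -5 + 1 = -4
  -5 + 3 = -2
  -5 + 4 = -1
  -4 + 0 = -4
  -4 + 1 = -3
  -4 + 3 = -1
  -4 + 4 = 0
  0 + 1 = 1
  0 + 3 = 3
  0 + 4 = 4
  1 + 3 = 4
  1 + 4 = 5
  3 + 4 = 7
Collected distinct sums: {-9, -5, -4, -3, -2, -1, 0, 1, 3, 4, 5, 7}
|A +̂ A| = 12
(Reference bound: |A +̂ A| ≥ 2|A| - 3 for |A| ≥ 2, with |A| = 6 giving ≥ 9.)

|A +̂ A| = 12


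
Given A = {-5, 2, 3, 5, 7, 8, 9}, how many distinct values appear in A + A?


A + A = {a + a' : a, a' ∈ A}; |A| = 7.
General bounds: 2|A| - 1 ≤ |A + A| ≤ |A|(|A|+1)/2, i.e. 13 ≤ |A + A| ≤ 28.
Lower bound 2|A|-1 is attained iff A is an arithmetic progression.
Enumerate sums a + a' for a ≤ a' (symmetric, so this suffices):
a = -5: -5+-5=-10, -5+2=-3, -5+3=-2, -5+5=0, -5+7=2, -5+8=3, -5+9=4
a = 2: 2+2=4, 2+3=5, 2+5=7, 2+7=9, 2+8=10, 2+9=11
a = 3: 3+3=6, 3+5=8, 3+7=10, 3+8=11, 3+9=12
a = 5: 5+5=10, 5+7=12, 5+8=13, 5+9=14
a = 7: 7+7=14, 7+8=15, 7+9=16
a = 8: 8+8=16, 8+9=17
a = 9: 9+9=18
Distinct sums: {-10, -3, -2, 0, 2, 3, 4, 5, 6, 7, 8, 9, 10, 11, 12, 13, 14, 15, 16, 17, 18}
|A + A| = 21

|A + A| = 21


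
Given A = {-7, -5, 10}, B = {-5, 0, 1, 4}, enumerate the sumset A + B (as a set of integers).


A + B = {a + b : a ∈ A, b ∈ B}.
Enumerate all |A|·|B| = 3·4 = 12 pairs (a, b) and collect distinct sums.
a = -7: -7+-5=-12, -7+0=-7, -7+1=-6, -7+4=-3
a = -5: -5+-5=-10, -5+0=-5, -5+1=-4, -5+4=-1
a = 10: 10+-5=5, 10+0=10, 10+1=11, 10+4=14
Collecting distinct sums: A + B = {-12, -10, -7, -6, -5, -4, -3, -1, 5, 10, 11, 14}
|A + B| = 12

A + B = {-12, -10, -7, -6, -5, -4, -3, -1, 5, 10, 11, 14}


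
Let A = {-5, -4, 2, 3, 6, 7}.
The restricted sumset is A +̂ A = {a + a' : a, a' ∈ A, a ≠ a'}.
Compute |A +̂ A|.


Restricted sumset: A +̂ A = {a + a' : a ∈ A, a' ∈ A, a ≠ a'}.
Equivalently, take A + A and drop any sum 2a that is achievable ONLY as a + a for a ∈ A (i.e. sums representable only with equal summands).
Enumerate pairs (a, a') with a < a' (symmetric, so each unordered pair gives one sum; this covers all a ≠ a'):
  -5 + -4 = -9
  -5 + 2 = -3
  -5 + 3 = -2
  -5 + 6 = 1
  -5 + 7 = 2
  -4 + 2 = -2
  -4 + 3 = -1
  -4 + 6 = 2
  -4 + 7 = 3
  2 + 3 = 5
  2 + 6 = 8
  2 + 7 = 9
  3 + 6 = 9
  3 + 7 = 10
  6 + 7 = 13
Collected distinct sums: {-9, -3, -2, -1, 1, 2, 3, 5, 8, 9, 10, 13}
|A +̂ A| = 12
(Reference bound: |A +̂ A| ≥ 2|A| - 3 for |A| ≥ 2, with |A| = 6 giving ≥ 9.)

|A +̂ A| = 12


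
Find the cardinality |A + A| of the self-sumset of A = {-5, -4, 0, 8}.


A + A = {a + a' : a, a' ∈ A}; |A| = 4.
General bounds: 2|A| - 1 ≤ |A + A| ≤ |A|(|A|+1)/2, i.e. 7 ≤ |A + A| ≤ 10.
Lower bound 2|A|-1 is attained iff A is an arithmetic progression.
Enumerate sums a + a' for a ≤ a' (symmetric, so this suffices):
a = -5: -5+-5=-10, -5+-4=-9, -5+0=-5, -5+8=3
a = -4: -4+-4=-8, -4+0=-4, -4+8=4
a = 0: 0+0=0, 0+8=8
a = 8: 8+8=16
Distinct sums: {-10, -9, -8, -5, -4, 0, 3, 4, 8, 16}
|A + A| = 10

|A + A| = 10


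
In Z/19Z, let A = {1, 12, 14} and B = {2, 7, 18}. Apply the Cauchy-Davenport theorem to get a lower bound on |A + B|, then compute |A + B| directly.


Cauchy-Davenport: |A + B| ≥ min(p, |A| + |B| - 1) for A, B nonempty in Z/pZ.
|A| = 3, |B| = 3, p = 19.
CD lower bound = min(19, 3 + 3 - 1) = min(19, 5) = 5.
Compute A + B mod 19 directly:
a = 1: 1+2=3, 1+7=8, 1+18=0
a = 12: 12+2=14, 12+7=0, 12+18=11
a = 14: 14+2=16, 14+7=2, 14+18=13
A + B = {0, 2, 3, 8, 11, 13, 14, 16}, so |A + B| = 8.
Verify: 8 ≥ 5? Yes ✓.

CD lower bound = 5, actual |A + B| = 8.


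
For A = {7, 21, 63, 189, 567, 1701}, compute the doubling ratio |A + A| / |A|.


|A| = 6.
Compute A + A by enumerating all 36 pairs.
A + A = {14, 28, 42, 70, 84, 126, 196, 210, 252, 378, 574, 588, 630, 756, 1134, 1708, 1722, 1764, 1890, 2268, 3402}, so |A + A| = 21.
K = |A + A| / |A| = 21/6 = 7/2 ≈ 3.5000.
Reference: AP of size 6 gives K = 11/6 ≈ 1.8333; a fully generic set of size 6 gives K ≈ 3.5000.

|A| = 6, |A + A| = 21, K = 21/6 = 7/2.


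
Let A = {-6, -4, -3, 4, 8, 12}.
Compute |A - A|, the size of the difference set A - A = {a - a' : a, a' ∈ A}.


A - A = {a - a' : a, a' ∈ A}; |A| = 6.
Bounds: 2|A|-1 ≤ |A - A| ≤ |A|² - |A| + 1, i.e. 11 ≤ |A - A| ≤ 31.
Note: 0 ∈ A - A always (from a - a). The set is symmetric: if d ∈ A - A then -d ∈ A - A.
Enumerate nonzero differences d = a - a' with a > a' (then include -d):
Positive differences: {1, 2, 3, 4, 7, 8, 10, 11, 12, 14, 15, 16, 18}
Full difference set: {0} ∪ (positive diffs) ∪ (negative diffs).
|A - A| = 1 + 2·13 = 27 (matches direct enumeration: 27).

|A - A| = 27


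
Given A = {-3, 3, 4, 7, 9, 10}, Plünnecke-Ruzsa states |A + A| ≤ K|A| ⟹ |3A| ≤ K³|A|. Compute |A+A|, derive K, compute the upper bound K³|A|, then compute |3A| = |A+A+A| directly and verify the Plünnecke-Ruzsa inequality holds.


|A| = 6.
Step 1: Compute A + A by enumerating all 36 pairs.
A + A = {-6, 0, 1, 4, 6, 7, 8, 10, 11, 12, 13, 14, 16, 17, 18, 19, 20}, so |A + A| = 17.
Step 2: Doubling constant K = |A + A|/|A| = 17/6 = 17/6 ≈ 2.8333.
Step 3: Plünnecke-Ruzsa gives |3A| ≤ K³·|A| = (2.8333)³ · 6 ≈ 136.4722.
Step 4: Compute 3A = A + A + A directly by enumerating all triples (a,b,c) ∈ A³; |3A| = 31.
Step 5: Check 31 ≤ 136.4722? Yes ✓.

K = 17/6, Plünnecke-Ruzsa bound K³|A| ≈ 136.4722, |3A| = 31, inequality holds.


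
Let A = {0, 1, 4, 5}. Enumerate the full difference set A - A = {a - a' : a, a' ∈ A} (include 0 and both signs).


A - A = {a - a' : a, a' ∈ A}.
Compute a - a' for each ordered pair (a, a'):
a = 0: 0-0=0, 0-1=-1, 0-4=-4, 0-5=-5
a = 1: 1-0=1, 1-1=0, 1-4=-3, 1-5=-4
a = 4: 4-0=4, 4-1=3, 4-4=0, 4-5=-1
a = 5: 5-0=5, 5-1=4, 5-4=1, 5-5=0
Collecting distinct values (and noting 0 appears from a-a):
A - A = {-5, -4, -3, -1, 0, 1, 3, 4, 5}
|A - A| = 9

A - A = {-5, -4, -3, -1, 0, 1, 3, 4, 5}


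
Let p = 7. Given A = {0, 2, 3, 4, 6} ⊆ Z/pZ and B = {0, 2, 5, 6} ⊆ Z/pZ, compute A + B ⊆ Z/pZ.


Work in Z/7Z: reduce every sum a + b modulo 7.
Enumerate all 20 pairs:
a = 0: 0+0=0, 0+2=2, 0+5=5, 0+6=6
a = 2: 2+0=2, 2+2=4, 2+5=0, 2+6=1
a = 3: 3+0=3, 3+2=5, 3+5=1, 3+6=2
a = 4: 4+0=4, 4+2=6, 4+5=2, 4+6=3
a = 6: 6+0=6, 6+2=1, 6+5=4, 6+6=5
Distinct residues collected: {0, 1, 2, 3, 4, 5, 6}
|A + B| = 7 (out of 7 total residues).

A + B = {0, 1, 2, 3, 4, 5, 6}


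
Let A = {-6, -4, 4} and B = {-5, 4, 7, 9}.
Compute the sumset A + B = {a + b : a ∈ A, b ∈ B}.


A + B = {a + b : a ∈ A, b ∈ B}.
Enumerate all |A|·|B| = 3·4 = 12 pairs (a, b) and collect distinct sums.
a = -6: -6+-5=-11, -6+4=-2, -6+7=1, -6+9=3
a = -4: -4+-5=-9, -4+4=0, -4+7=3, -4+9=5
a = 4: 4+-5=-1, 4+4=8, 4+7=11, 4+9=13
Collecting distinct sums: A + B = {-11, -9, -2, -1, 0, 1, 3, 5, 8, 11, 13}
|A + B| = 11

A + B = {-11, -9, -2, -1, 0, 1, 3, 5, 8, 11, 13}


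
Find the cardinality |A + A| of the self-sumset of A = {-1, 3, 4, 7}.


A + A = {a + a' : a, a' ∈ A}; |A| = 4.
General bounds: 2|A| - 1 ≤ |A + A| ≤ |A|(|A|+1)/2, i.e. 7 ≤ |A + A| ≤ 10.
Lower bound 2|A|-1 is attained iff A is an arithmetic progression.
Enumerate sums a + a' for a ≤ a' (symmetric, so this suffices):
a = -1: -1+-1=-2, -1+3=2, -1+4=3, -1+7=6
a = 3: 3+3=6, 3+4=7, 3+7=10
a = 4: 4+4=8, 4+7=11
a = 7: 7+7=14
Distinct sums: {-2, 2, 3, 6, 7, 8, 10, 11, 14}
|A + A| = 9

|A + A| = 9


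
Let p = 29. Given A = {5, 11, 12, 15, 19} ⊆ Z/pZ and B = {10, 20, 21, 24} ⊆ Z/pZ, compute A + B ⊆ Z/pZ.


Work in Z/29Z: reduce every sum a + b modulo 29.
Enumerate all 20 pairs:
a = 5: 5+10=15, 5+20=25, 5+21=26, 5+24=0
a = 11: 11+10=21, 11+20=2, 11+21=3, 11+24=6
a = 12: 12+10=22, 12+20=3, 12+21=4, 12+24=7
a = 15: 15+10=25, 15+20=6, 15+21=7, 15+24=10
a = 19: 19+10=0, 19+20=10, 19+21=11, 19+24=14
Distinct residues collected: {0, 2, 3, 4, 6, 7, 10, 11, 14, 15, 21, 22, 25, 26}
|A + B| = 14 (out of 29 total residues).

A + B = {0, 2, 3, 4, 6, 7, 10, 11, 14, 15, 21, 22, 25, 26}


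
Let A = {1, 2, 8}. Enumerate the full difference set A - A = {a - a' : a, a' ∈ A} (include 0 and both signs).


A - A = {a - a' : a, a' ∈ A}.
Compute a - a' for each ordered pair (a, a'):
a = 1: 1-1=0, 1-2=-1, 1-8=-7
a = 2: 2-1=1, 2-2=0, 2-8=-6
a = 8: 8-1=7, 8-2=6, 8-8=0
Collecting distinct values (and noting 0 appears from a-a):
A - A = {-7, -6, -1, 0, 1, 6, 7}
|A - A| = 7

A - A = {-7, -6, -1, 0, 1, 6, 7}


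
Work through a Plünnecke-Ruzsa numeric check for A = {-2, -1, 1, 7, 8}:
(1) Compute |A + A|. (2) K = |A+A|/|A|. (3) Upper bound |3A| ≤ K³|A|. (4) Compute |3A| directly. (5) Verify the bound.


|A| = 5.
Step 1: Compute A + A by enumerating all 25 pairs.
A + A = {-4, -3, -2, -1, 0, 2, 5, 6, 7, 8, 9, 14, 15, 16}, so |A + A| = 14.
Step 2: Doubling constant K = |A + A|/|A| = 14/5 = 14/5 ≈ 2.8000.
Step 3: Plünnecke-Ruzsa gives |3A| ≤ K³·|A| = (2.8000)³ · 5 ≈ 109.7600.
Step 4: Compute 3A = A + A + A directly by enumerating all triples (a,b,c) ∈ A³; |3A| = 26.
Step 5: Check 26 ≤ 109.7600? Yes ✓.

K = 14/5, Plünnecke-Ruzsa bound K³|A| ≈ 109.7600, |3A| = 26, inequality holds.


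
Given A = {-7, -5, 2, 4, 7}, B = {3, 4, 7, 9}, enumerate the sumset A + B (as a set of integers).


A + B = {a + b : a ∈ A, b ∈ B}.
Enumerate all |A|·|B| = 5·4 = 20 pairs (a, b) and collect distinct sums.
a = -7: -7+3=-4, -7+4=-3, -7+7=0, -7+9=2
a = -5: -5+3=-2, -5+4=-1, -5+7=2, -5+9=4
a = 2: 2+3=5, 2+4=6, 2+7=9, 2+9=11
a = 4: 4+3=7, 4+4=8, 4+7=11, 4+9=13
a = 7: 7+3=10, 7+4=11, 7+7=14, 7+9=16
Collecting distinct sums: A + B = {-4, -3, -2, -1, 0, 2, 4, 5, 6, 7, 8, 9, 10, 11, 13, 14, 16}
|A + B| = 17

A + B = {-4, -3, -2, -1, 0, 2, 4, 5, 6, 7, 8, 9, 10, 11, 13, 14, 16}


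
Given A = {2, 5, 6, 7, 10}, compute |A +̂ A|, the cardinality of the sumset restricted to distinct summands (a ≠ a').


Restricted sumset: A +̂ A = {a + a' : a ∈ A, a' ∈ A, a ≠ a'}.
Equivalently, take A + A and drop any sum 2a that is achievable ONLY as a + a for a ∈ A (i.e. sums representable only with equal summands).
Enumerate pairs (a, a') with a < a' (symmetric, so each unordered pair gives one sum; this covers all a ≠ a'):
  2 + 5 = 7
  2 + 6 = 8
  2 + 7 = 9
  2 + 10 = 12
  5 + 6 = 11
  5 + 7 = 12
  5 + 10 = 15
  6 + 7 = 13
  6 + 10 = 16
  7 + 10 = 17
Collected distinct sums: {7, 8, 9, 11, 12, 13, 15, 16, 17}
|A +̂ A| = 9
(Reference bound: |A +̂ A| ≥ 2|A| - 3 for |A| ≥ 2, with |A| = 5 giving ≥ 7.)

|A +̂ A| = 9


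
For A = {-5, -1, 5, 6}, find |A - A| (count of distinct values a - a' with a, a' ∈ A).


A - A = {a - a' : a, a' ∈ A}; |A| = 4.
Bounds: 2|A|-1 ≤ |A - A| ≤ |A|² - |A| + 1, i.e. 7 ≤ |A - A| ≤ 13.
Note: 0 ∈ A - A always (from a - a). The set is symmetric: if d ∈ A - A then -d ∈ A - A.
Enumerate nonzero differences d = a - a' with a > a' (then include -d):
Positive differences: {1, 4, 6, 7, 10, 11}
Full difference set: {0} ∪ (positive diffs) ∪ (negative diffs).
|A - A| = 1 + 2·6 = 13 (matches direct enumeration: 13).

|A - A| = 13


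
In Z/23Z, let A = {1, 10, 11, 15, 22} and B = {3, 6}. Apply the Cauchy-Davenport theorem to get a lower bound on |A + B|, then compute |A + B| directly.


Cauchy-Davenport: |A + B| ≥ min(p, |A| + |B| - 1) for A, B nonempty in Z/pZ.
|A| = 5, |B| = 2, p = 23.
CD lower bound = min(23, 5 + 2 - 1) = min(23, 6) = 6.
Compute A + B mod 23 directly:
a = 1: 1+3=4, 1+6=7
a = 10: 10+3=13, 10+6=16
a = 11: 11+3=14, 11+6=17
a = 15: 15+3=18, 15+6=21
a = 22: 22+3=2, 22+6=5
A + B = {2, 4, 5, 7, 13, 14, 16, 17, 18, 21}, so |A + B| = 10.
Verify: 10 ≥ 6? Yes ✓.

CD lower bound = 6, actual |A + B| = 10.


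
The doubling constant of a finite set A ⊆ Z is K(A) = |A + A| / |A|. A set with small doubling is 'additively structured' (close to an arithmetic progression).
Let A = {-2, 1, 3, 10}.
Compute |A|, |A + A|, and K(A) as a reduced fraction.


|A| = 4.
Compute A + A by enumerating all 16 pairs.
A + A = {-4, -1, 1, 2, 4, 6, 8, 11, 13, 20}, so |A + A| = 10.
K = |A + A| / |A| = 10/4 = 5/2 ≈ 2.5000.
Reference: AP of size 4 gives K = 7/4 ≈ 1.7500; a fully generic set of size 4 gives K ≈ 2.5000.

|A| = 4, |A + A| = 10, K = 10/4 = 5/2.


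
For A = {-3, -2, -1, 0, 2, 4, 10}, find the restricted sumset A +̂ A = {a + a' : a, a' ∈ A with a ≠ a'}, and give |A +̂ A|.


Restricted sumset: A +̂ A = {a + a' : a ∈ A, a' ∈ A, a ≠ a'}.
Equivalently, take A + A and drop any sum 2a that is achievable ONLY as a + a for a ∈ A (i.e. sums representable only with equal summands).
Enumerate pairs (a, a') with a < a' (symmetric, so each unordered pair gives one sum; this covers all a ≠ a'):
  -3 + -2 = -5
  -3 + -1 = -4
  -3 + 0 = -3
  -3 + 2 = -1
  -3 + 4 = 1
  -3 + 10 = 7
  -2 + -1 = -3
  -2 + 0 = -2
  -2 + 2 = 0
  -2 + 4 = 2
  -2 + 10 = 8
  -1 + 0 = -1
  -1 + 2 = 1
  -1 + 4 = 3
  -1 + 10 = 9
  0 + 2 = 2
  0 + 4 = 4
  0 + 10 = 10
  2 + 4 = 6
  2 + 10 = 12
  4 + 10 = 14
Collected distinct sums: {-5, -4, -3, -2, -1, 0, 1, 2, 3, 4, 6, 7, 8, 9, 10, 12, 14}
|A +̂ A| = 17
(Reference bound: |A +̂ A| ≥ 2|A| - 3 for |A| ≥ 2, with |A| = 7 giving ≥ 11.)

|A +̂ A| = 17


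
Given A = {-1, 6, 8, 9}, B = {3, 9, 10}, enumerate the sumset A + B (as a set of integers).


A + B = {a + b : a ∈ A, b ∈ B}.
Enumerate all |A|·|B| = 4·3 = 12 pairs (a, b) and collect distinct sums.
a = -1: -1+3=2, -1+9=8, -1+10=9
a = 6: 6+3=9, 6+9=15, 6+10=16
a = 8: 8+3=11, 8+9=17, 8+10=18
a = 9: 9+3=12, 9+9=18, 9+10=19
Collecting distinct sums: A + B = {2, 8, 9, 11, 12, 15, 16, 17, 18, 19}
|A + B| = 10

A + B = {2, 8, 9, 11, 12, 15, 16, 17, 18, 19}


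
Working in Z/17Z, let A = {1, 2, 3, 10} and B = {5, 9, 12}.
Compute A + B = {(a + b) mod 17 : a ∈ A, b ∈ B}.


Work in Z/17Z: reduce every sum a + b modulo 17.
Enumerate all 12 pairs:
a = 1: 1+5=6, 1+9=10, 1+12=13
a = 2: 2+5=7, 2+9=11, 2+12=14
a = 3: 3+5=8, 3+9=12, 3+12=15
a = 10: 10+5=15, 10+9=2, 10+12=5
Distinct residues collected: {2, 5, 6, 7, 8, 10, 11, 12, 13, 14, 15}
|A + B| = 11 (out of 17 total residues).

A + B = {2, 5, 6, 7, 8, 10, 11, 12, 13, 14, 15}


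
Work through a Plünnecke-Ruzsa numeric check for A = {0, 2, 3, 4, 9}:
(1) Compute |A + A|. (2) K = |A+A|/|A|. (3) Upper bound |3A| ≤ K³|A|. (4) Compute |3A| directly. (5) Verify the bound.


|A| = 5.
Step 1: Compute A + A by enumerating all 25 pairs.
A + A = {0, 2, 3, 4, 5, 6, 7, 8, 9, 11, 12, 13, 18}, so |A + A| = 13.
Step 2: Doubling constant K = |A + A|/|A| = 13/5 = 13/5 ≈ 2.6000.
Step 3: Plünnecke-Ruzsa gives |3A| ≤ K³·|A| = (2.6000)³ · 5 ≈ 87.8800.
Step 4: Compute 3A = A + A + A directly by enumerating all triples (a,b,c) ∈ A³; |3A| = 22.
Step 5: Check 22 ≤ 87.8800? Yes ✓.

K = 13/5, Plünnecke-Ruzsa bound K³|A| ≈ 87.8800, |3A| = 22, inequality holds.


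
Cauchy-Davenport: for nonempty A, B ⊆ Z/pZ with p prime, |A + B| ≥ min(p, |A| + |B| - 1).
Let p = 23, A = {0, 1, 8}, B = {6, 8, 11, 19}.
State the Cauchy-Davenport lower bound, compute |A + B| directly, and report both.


Cauchy-Davenport: |A + B| ≥ min(p, |A| + |B| - 1) for A, B nonempty in Z/pZ.
|A| = 3, |B| = 4, p = 23.
CD lower bound = min(23, 3 + 4 - 1) = min(23, 6) = 6.
Compute A + B mod 23 directly:
a = 0: 0+6=6, 0+8=8, 0+11=11, 0+19=19
a = 1: 1+6=7, 1+8=9, 1+11=12, 1+19=20
a = 8: 8+6=14, 8+8=16, 8+11=19, 8+19=4
A + B = {4, 6, 7, 8, 9, 11, 12, 14, 16, 19, 20}, so |A + B| = 11.
Verify: 11 ≥ 6? Yes ✓.

CD lower bound = 6, actual |A + B| = 11.


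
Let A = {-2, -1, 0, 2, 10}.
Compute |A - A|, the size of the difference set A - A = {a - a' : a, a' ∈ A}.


A - A = {a - a' : a, a' ∈ A}; |A| = 5.
Bounds: 2|A|-1 ≤ |A - A| ≤ |A|² - |A| + 1, i.e. 9 ≤ |A - A| ≤ 21.
Note: 0 ∈ A - A always (from a - a). The set is symmetric: if d ∈ A - A then -d ∈ A - A.
Enumerate nonzero differences d = a - a' with a > a' (then include -d):
Positive differences: {1, 2, 3, 4, 8, 10, 11, 12}
Full difference set: {0} ∪ (positive diffs) ∪ (negative diffs).
|A - A| = 1 + 2·8 = 17 (matches direct enumeration: 17).

|A - A| = 17


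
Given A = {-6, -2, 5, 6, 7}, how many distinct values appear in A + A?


A + A = {a + a' : a, a' ∈ A}; |A| = 5.
General bounds: 2|A| - 1 ≤ |A + A| ≤ |A|(|A|+1)/2, i.e. 9 ≤ |A + A| ≤ 15.
Lower bound 2|A|-1 is attained iff A is an arithmetic progression.
Enumerate sums a + a' for a ≤ a' (symmetric, so this suffices):
a = -6: -6+-6=-12, -6+-2=-8, -6+5=-1, -6+6=0, -6+7=1
a = -2: -2+-2=-4, -2+5=3, -2+6=4, -2+7=5
a = 5: 5+5=10, 5+6=11, 5+7=12
a = 6: 6+6=12, 6+7=13
a = 7: 7+7=14
Distinct sums: {-12, -8, -4, -1, 0, 1, 3, 4, 5, 10, 11, 12, 13, 14}
|A + A| = 14

|A + A| = 14


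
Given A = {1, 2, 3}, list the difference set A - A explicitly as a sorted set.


A - A = {a - a' : a, a' ∈ A}.
Compute a - a' for each ordered pair (a, a'):
a = 1: 1-1=0, 1-2=-1, 1-3=-2
a = 2: 2-1=1, 2-2=0, 2-3=-1
a = 3: 3-1=2, 3-2=1, 3-3=0
Collecting distinct values (and noting 0 appears from a-a):
A - A = {-2, -1, 0, 1, 2}
|A - A| = 5

A - A = {-2, -1, 0, 1, 2}


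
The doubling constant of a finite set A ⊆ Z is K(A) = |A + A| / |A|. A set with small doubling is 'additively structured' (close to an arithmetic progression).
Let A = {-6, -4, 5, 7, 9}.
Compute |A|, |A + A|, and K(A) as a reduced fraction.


|A| = 5.
Compute A + A by enumerating all 25 pairs.
A + A = {-12, -10, -8, -1, 1, 3, 5, 10, 12, 14, 16, 18}, so |A + A| = 12.
K = |A + A| / |A| = 12/5 (already in lowest terms) ≈ 2.4000.
Reference: AP of size 5 gives K = 9/5 ≈ 1.8000; a fully generic set of size 5 gives K ≈ 3.0000.

|A| = 5, |A + A| = 12, K = 12/5.


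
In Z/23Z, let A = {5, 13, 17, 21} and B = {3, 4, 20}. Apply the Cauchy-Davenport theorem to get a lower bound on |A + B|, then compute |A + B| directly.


Cauchy-Davenport: |A + B| ≥ min(p, |A| + |B| - 1) for A, B nonempty in Z/pZ.
|A| = 4, |B| = 3, p = 23.
CD lower bound = min(23, 4 + 3 - 1) = min(23, 6) = 6.
Compute A + B mod 23 directly:
a = 5: 5+3=8, 5+4=9, 5+20=2
a = 13: 13+3=16, 13+4=17, 13+20=10
a = 17: 17+3=20, 17+4=21, 17+20=14
a = 21: 21+3=1, 21+4=2, 21+20=18
A + B = {1, 2, 8, 9, 10, 14, 16, 17, 18, 20, 21}, so |A + B| = 11.
Verify: 11 ≥ 6? Yes ✓.

CD lower bound = 6, actual |A + B| = 11.


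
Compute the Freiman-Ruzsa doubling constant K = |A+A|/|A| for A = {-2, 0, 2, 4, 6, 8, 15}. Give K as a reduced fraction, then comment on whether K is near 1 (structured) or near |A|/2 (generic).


|A| = 7.
Compute A + A by enumerating all 49 pairs.
A + A = {-4, -2, 0, 2, 4, 6, 8, 10, 12, 13, 14, 15, 16, 17, 19, 21, 23, 30}, so |A + A| = 18.
K = |A + A| / |A| = 18/7 (already in lowest terms) ≈ 2.5714.
Reference: AP of size 7 gives K = 13/7 ≈ 1.8571; a fully generic set of size 7 gives K ≈ 4.0000.

|A| = 7, |A + A| = 18, K = 18/7.


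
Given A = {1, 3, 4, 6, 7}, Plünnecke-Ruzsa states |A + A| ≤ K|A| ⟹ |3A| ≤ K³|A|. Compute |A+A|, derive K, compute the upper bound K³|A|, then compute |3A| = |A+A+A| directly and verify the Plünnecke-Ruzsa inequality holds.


|A| = 5.
Step 1: Compute A + A by enumerating all 25 pairs.
A + A = {2, 4, 5, 6, 7, 8, 9, 10, 11, 12, 13, 14}, so |A + A| = 12.
Step 2: Doubling constant K = |A + A|/|A| = 12/5 = 12/5 ≈ 2.4000.
Step 3: Plünnecke-Ruzsa gives |3A| ≤ K³·|A| = (2.4000)³ · 5 ≈ 69.1200.
Step 4: Compute 3A = A + A + A directly by enumerating all triples (a,b,c) ∈ A³; |3A| = 18.
Step 5: Check 18 ≤ 69.1200? Yes ✓.

K = 12/5, Plünnecke-Ruzsa bound K³|A| ≈ 69.1200, |3A| = 18, inequality holds.


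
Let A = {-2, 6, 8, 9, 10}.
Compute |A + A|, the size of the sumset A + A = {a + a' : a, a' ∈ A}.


A + A = {a + a' : a, a' ∈ A}; |A| = 5.
General bounds: 2|A| - 1 ≤ |A + A| ≤ |A|(|A|+1)/2, i.e. 9 ≤ |A + A| ≤ 15.
Lower bound 2|A|-1 is attained iff A is an arithmetic progression.
Enumerate sums a + a' for a ≤ a' (symmetric, so this suffices):
a = -2: -2+-2=-4, -2+6=4, -2+8=6, -2+9=7, -2+10=8
a = 6: 6+6=12, 6+8=14, 6+9=15, 6+10=16
a = 8: 8+8=16, 8+9=17, 8+10=18
a = 9: 9+9=18, 9+10=19
a = 10: 10+10=20
Distinct sums: {-4, 4, 6, 7, 8, 12, 14, 15, 16, 17, 18, 19, 20}
|A + A| = 13

|A + A| = 13


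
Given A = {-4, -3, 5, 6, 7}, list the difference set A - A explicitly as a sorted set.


A - A = {a - a' : a, a' ∈ A}.
Compute a - a' for each ordered pair (a, a'):
a = -4: -4--4=0, -4--3=-1, -4-5=-9, -4-6=-10, -4-7=-11
a = -3: -3--4=1, -3--3=0, -3-5=-8, -3-6=-9, -3-7=-10
a = 5: 5--4=9, 5--3=8, 5-5=0, 5-6=-1, 5-7=-2
a = 6: 6--4=10, 6--3=9, 6-5=1, 6-6=0, 6-7=-1
a = 7: 7--4=11, 7--3=10, 7-5=2, 7-6=1, 7-7=0
Collecting distinct values (and noting 0 appears from a-a):
A - A = {-11, -10, -9, -8, -2, -1, 0, 1, 2, 8, 9, 10, 11}
|A - A| = 13

A - A = {-11, -10, -9, -8, -2, -1, 0, 1, 2, 8, 9, 10, 11}


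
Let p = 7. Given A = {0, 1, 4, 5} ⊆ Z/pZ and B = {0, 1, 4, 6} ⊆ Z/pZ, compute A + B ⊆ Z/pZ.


Work in Z/7Z: reduce every sum a + b modulo 7.
Enumerate all 16 pairs:
a = 0: 0+0=0, 0+1=1, 0+4=4, 0+6=6
a = 1: 1+0=1, 1+1=2, 1+4=5, 1+6=0
a = 4: 4+0=4, 4+1=5, 4+4=1, 4+6=3
a = 5: 5+0=5, 5+1=6, 5+4=2, 5+6=4
Distinct residues collected: {0, 1, 2, 3, 4, 5, 6}
|A + B| = 7 (out of 7 total residues).

A + B = {0, 1, 2, 3, 4, 5, 6}


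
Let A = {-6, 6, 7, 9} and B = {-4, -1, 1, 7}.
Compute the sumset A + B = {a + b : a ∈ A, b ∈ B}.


A + B = {a + b : a ∈ A, b ∈ B}.
Enumerate all |A|·|B| = 4·4 = 16 pairs (a, b) and collect distinct sums.
a = -6: -6+-4=-10, -6+-1=-7, -6+1=-5, -6+7=1
a = 6: 6+-4=2, 6+-1=5, 6+1=7, 6+7=13
a = 7: 7+-4=3, 7+-1=6, 7+1=8, 7+7=14
a = 9: 9+-4=5, 9+-1=8, 9+1=10, 9+7=16
Collecting distinct sums: A + B = {-10, -7, -5, 1, 2, 3, 5, 6, 7, 8, 10, 13, 14, 16}
|A + B| = 14

A + B = {-10, -7, -5, 1, 2, 3, 5, 6, 7, 8, 10, 13, 14, 16}


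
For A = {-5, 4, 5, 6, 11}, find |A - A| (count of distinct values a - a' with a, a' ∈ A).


A - A = {a - a' : a, a' ∈ A}; |A| = 5.
Bounds: 2|A|-1 ≤ |A - A| ≤ |A|² - |A| + 1, i.e. 9 ≤ |A - A| ≤ 21.
Note: 0 ∈ A - A always (from a - a). The set is symmetric: if d ∈ A - A then -d ∈ A - A.
Enumerate nonzero differences d = a - a' with a > a' (then include -d):
Positive differences: {1, 2, 5, 6, 7, 9, 10, 11, 16}
Full difference set: {0} ∪ (positive diffs) ∪ (negative diffs).
|A - A| = 1 + 2·9 = 19 (matches direct enumeration: 19).

|A - A| = 19


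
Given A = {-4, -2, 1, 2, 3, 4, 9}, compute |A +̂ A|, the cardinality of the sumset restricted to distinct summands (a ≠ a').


Restricted sumset: A +̂ A = {a + a' : a ∈ A, a' ∈ A, a ≠ a'}.
Equivalently, take A + A and drop any sum 2a that is achievable ONLY as a + a for a ∈ A (i.e. sums representable only with equal summands).
Enumerate pairs (a, a') with a < a' (symmetric, so each unordered pair gives one sum; this covers all a ≠ a'):
  -4 + -2 = -6
  -4 + 1 = -3
  -4 + 2 = -2
  -4 + 3 = -1
  -4 + 4 = 0
  -4 + 9 = 5
  -2 + 1 = -1
  -2 + 2 = 0
  -2 + 3 = 1
  -2 + 4 = 2
  -2 + 9 = 7
  1 + 2 = 3
  1 + 3 = 4
  1 + 4 = 5
  1 + 9 = 10
  2 + 3 = 5
  2 + 4 = 6
  2 + 9 = 11
  3 + 4 = 7
  3 + 9 = 12
  4 + 9 = 13
Collected distinct sums: {-6, -3, -2, -1, 0, 1, 2, 3, 4, 5, 6, 7, 10, 11, 12, 13}
|A +̂ A| = 16
(Reference bound: |A +̂ A| ≥ 2|A| - 3 for |A| ≥ 2, with |A| = 7 giving ≥ 11.)

|A +̂ A| = 16


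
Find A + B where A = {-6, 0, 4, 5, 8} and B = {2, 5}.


A + B = {a + b : a ∈ A, b ∈ B}.
Enumerate all |A|·|B| = 5·2 = 10 pairs (a, b) and collect distinct sums.
a = -6: -6+2=-4, -6+5=-1
a = 0: 0+2=2, 0+5=5
a = 4: 4+2=6, 4+5=9
a = 5: 5+2=7, 5+5=10
a = 8: 8+2=10, 8+5=13
Collecting distinct sums: A + B = {-4, -1, 2, 5, 6, 7, 9, 10, 13}
|A + B| = 9

A + B = {-4, -1, 2, 5, 6, 7, 9, 10, 13}


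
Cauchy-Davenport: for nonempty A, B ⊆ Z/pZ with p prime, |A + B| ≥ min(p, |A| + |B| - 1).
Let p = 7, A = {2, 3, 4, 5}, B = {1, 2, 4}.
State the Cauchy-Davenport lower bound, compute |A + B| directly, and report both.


Cauchy-Davenport: |A + B| ≥ min(p, |A| + |B| - 1) for A, B nonempty in Z/pZ.
|A| = 4, |B| = 3, p = 7.
CD lower bound = min(7, 4 + 3 - 1) = min(7, 6) = 6.
Compute A + B mod 7 directly:
a = 2: 2+1=3, 2+2=4, 2+4=6
a = 3: 3+1=4, 3+2=5, 3+4=0
a = 4: 4+1=5, 4+2=6, 4+4=1
a = 5: 5+1=6, 5+2=0, 5+4=2
A + B = {0, 1, 2, 3, 4, 5, 6}, so |A + B| = 7.
Verify: 7 ≥ 6? Yes ✓.

CD lower bound = 6, actual |A + B| = 7.


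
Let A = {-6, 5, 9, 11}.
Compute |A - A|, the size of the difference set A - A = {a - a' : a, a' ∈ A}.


A - A = {a - a' : a, a' ∈ A}; |A| = 4.
Bounds: 2|A|-1 ≤ |A - A| ≤ |A|² - |A| + 1, i.e. 7 ≤ |A - A| ≤ 13.
Note: 0 ∈ A - A always (from a - a). The set is symmetric: if d ∈ A - A then -d ∈ A - A.
Enumerate nonzero differences d = a - a' with a > a' (then include -d):
Positive differences: {2, 4, 6, 11, 15, 17}
Full difference set: {0} ∪ (positive diffs) ∪ (negative diffs).
|A - A| = 1 + 2·6 = 13 (matches direct enumeration: 13).

|A - A| = 13


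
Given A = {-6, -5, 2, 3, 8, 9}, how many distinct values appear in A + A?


A + A = {a + a' : a, a' ∈ A}; |A| = 6.
General bounds: 2|A| - 1 ≤ |A + A| ≤ |A|(|A|+1)/2, i.e. 11 ≤ |A + A| ≤ 21.
Lower bound 2|A|-1 is attained iff A is an arithmetic progression.
Enumerate sums a + a' for a ≤ a' (symmetric, so this suffices):
a = -6: -6+-6=-12, -6+-5=-11, -6+2=-4, -6+3=-3, -6+8=2, -6+9=3
a = -5: -5+-5=-10, -5+2=-3, -5+3=-2, -5+8=3, -5+9=4
a = 2: 2+2=4, 2+3=5, 2+8=10, 2+9=11
a = 3: 3+3=6, 3+8=11, 3+9=12
a = 8: 8+8=16, 8+9=17
a = 9: 9+9=18
Distinct sums: {-12, -11, -10, -4, -3, -2, 2, 3, 4, 5, 6, 10, 11, 12, 16, 17, 18}
|A + A| = 17

|A + A| = 17


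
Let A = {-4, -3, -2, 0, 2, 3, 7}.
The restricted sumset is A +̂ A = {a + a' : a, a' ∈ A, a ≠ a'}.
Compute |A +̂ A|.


Restricted sumset: A +̂ A = {a + a' : a ∈ A, a' ∈ A, a ≠ a'}.
Equivalently, take A + A and drop any sum 2a that is achievable ONLY as a + a for a ∈ A (i.e. sums representable only with equal summands).
Enumerate pairs (a, a') with a < a' (symmetric, so each unordered pair gives one sum; this covers all a ≠ a'):
  -4 + -3 = -7
  -4 + -2 = -6
  -4 + 0 = -4
  -4 + 2 = -2
  -4 + 3 = -1
  -4 + 7 = 3
  -3 + -2 = -5
  -3 + 0 = -3
  -3 + 2 = -1
  -3 + 3 = 0
  -3 + 7 = 4
  -2 + 0 = -2
  -2 + 2 = 0
  -2 + 3 = 1
  -2 + 7 = 5
  0 + 2 = 2
  0 + 3 = 3
  0 + 7 = 7
  2 + 3 = 5
  2 + 7 = 9
  3 + 7 = 10
Collected distinct sums: {-7, -6, -5, -4, -3, -2, -1, 0, 1, 2, 3, 4, 5, 7, 9, 10}
|A +̂ A| = 16
(Reference bound: |A +̂ A| ≥ 2|A| - 3 for |A| ≥ 2, with |A| = 7 giving ≥ 11.)

|A +̂ A| = 16


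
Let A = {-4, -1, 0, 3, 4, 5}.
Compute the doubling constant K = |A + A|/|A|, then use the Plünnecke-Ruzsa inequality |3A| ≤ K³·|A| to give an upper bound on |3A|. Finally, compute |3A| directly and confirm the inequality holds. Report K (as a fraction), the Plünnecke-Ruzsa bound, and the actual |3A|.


|A| = 6.
Step 1: Compute A + A by enumerating all 36 pairs.
A + A = {-8, -5, -4, -2, -1, 0, 1, 2, 3, 4, 5, 6, 7, 8, 9, 10}, so |A + A| = 16.
Step 2: Doubling constant K = |A + A|/|A| = 16/6 = 16/6 ≈ 2.6667.
Step 3: Plünnecke-Ruzsa gives |3A| ≤ K³·|A| = (2.6667)³ · 6 ≈ 113.7778.
Step 4: Compute 3A = A + A + A directly by enumerating all triples (a,b,c) ∈ A³; |3A| = 25.
Step 5: Check 25 ≤ 113.7778? Yes ✓.

K = 16/6, Plünnecke-Ruzsa bound K³|A| ≈ 113.7778, |3A| = 25, inequality holds.


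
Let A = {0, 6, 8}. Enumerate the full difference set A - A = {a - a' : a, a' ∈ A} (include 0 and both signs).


A - A = {a - a' : a, a' ∈ A}.
Compute a - a' for each ordered pair (a, a'):
a = 0: 0-0=0, 0-6=-6, 0-8=-8
a = 6: 6-0=6, 6-6=0, 6-8=-2
a = 8: 8-0=8, 8-6=2, 8-8=0
Collecting distinct values (and noting 0 appears from a-a):
A - A = {-8, -6, -2, 0, 2, 6, 8}
|A - A| = 7

A - A = {-8, -6, -2, 0, 2, 6, 8}


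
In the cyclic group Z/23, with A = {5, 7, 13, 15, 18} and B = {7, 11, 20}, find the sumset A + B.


Work in Z/23Z: reduce every sum a + b modulo 23.
Enumerate all 15 pairs:
a = 5: 5+7=12, 5+11=16, 5+20=2
a = 7: 7+7=14, 7+11=18, 7+20=4
a = 13: 13+7=20, 13+11=1, 13+20=10
a = 15: 15+7=22, 15+11=3, 15+20=12
a = 18: 18+7=2, 18+11=6, 18+20=15
Distinct residues collected: {1, 2, 3, 4, 6, 10, 12, 14, 15, 16, 18, 20, 22}
|A + B| = 13 (out of 23 total residues).

A + B = {1, 2, 3, 4, 6, 10, 12, 14, 15, 16, 18, 20, 22}


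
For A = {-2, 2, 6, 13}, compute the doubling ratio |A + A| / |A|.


|A| = 4.
Compute A + A by enumerating all 16 pairs.
A + A = {-4, 0, 4, 8, 11, 12, 15, 19, 26}, so |A + A| = 9.
K = |A + A| / |A| = 9/4 (already in lowest terms) ≈ 2.2500.
Reference: AP of size 4 gives K = 7/4 ≈ 1.7500; a fully generic set of size 4 gives K ≈ 2.5000.

|A| = 4, |A + A| = 9, K = 9/4.


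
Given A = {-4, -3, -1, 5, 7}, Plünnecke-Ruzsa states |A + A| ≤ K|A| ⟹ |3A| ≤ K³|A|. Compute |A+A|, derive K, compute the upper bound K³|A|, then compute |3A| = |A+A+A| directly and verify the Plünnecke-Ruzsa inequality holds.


|A| = 5.
Step 1: Compute A + A by enumerating all 25 pairs.
A + A = {-8, -7, -6, -5, -4, -2, 1, 2, 3, 4, 6, 10, 12, 14}, so |A + A| = 14.
Step 2: Doubling constant K = |A + A|/|A| = 14/5 = 14/5 ≈ 2.8000.
Step 3: Plünnecke-Ruzsa gives |3A| ≤ K³·|A| = (2.8000)³ · 5 ≈ 109.7600.
Step 4: Compute 3A = A + A + A directly by enumerating all triples (a,b,c) ∈ A³; |3A| = 27.
Step 5: Check 27 ≤ 109.7600? Yes ✓.

K = 14/5, Plünnecke-Ruzsa bound K³|A| ≈ 109.7600, |3A| = 27, inequality holds.


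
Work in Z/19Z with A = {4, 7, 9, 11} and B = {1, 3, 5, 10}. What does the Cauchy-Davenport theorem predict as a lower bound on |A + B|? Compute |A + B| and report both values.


Cauchy-Davenport: |A + B| ≥ min(p, |A| + |B| - 1) for A, B nonempty in Z/pZ.
|A| = 4, |B| = 4, p = 19.
CD lower bound = min(19, 4 + 4 - 1) = min(19, 7) = 7.
Compute A + B mod 19 directly:
a = 4: 4+1=5, 4+3=7, 4+5=9, 4+10=14
a = 7: 7+1=8, 7+3=10, 7+5=12, 7+10=17
a = 9: 9+1=10, 9+3=12, 9+5=14, 9+10=0
a = 11: 11+1=12, 11+3=14, 11+5=16, 11+10=2
A + B = {0, 2, 5, 7, 8, 9, 10, 12, 14, 16, 17}, so |A + B| = 11.
Verify: 11 ≥ 7? Yes ✓.

CD lower bound = 7, actual |A + B| = 11.


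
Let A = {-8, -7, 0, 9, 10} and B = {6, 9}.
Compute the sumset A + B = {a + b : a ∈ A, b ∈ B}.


A + B = {a + b : a ∈ A, b ∈ B}.
Enumerate all |A|·|B| = 5·2 = 10 pairs (a, b) and collect distinct sums.
a = -8: -8+6=-2, -8+9=1
a = -7: -7+6=-1, -7+9=2
a = 0: 0+6=6, 0+9=9
a = 9: 9+6=15, 9+9=18
a = 10: 10+6=16, 10+9=19
Collecting distinct sums: A + B = {-2, -1, 1, 2, 6, 9, 15, 16, 18, 19}
|A + B| = 10

A + B = {-2, -1, 1, 2, 6, 9, 15, 16, 18, 19}


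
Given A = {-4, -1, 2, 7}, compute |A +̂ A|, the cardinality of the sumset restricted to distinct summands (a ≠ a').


Restricted sumset: A +̂ A = {a + a' : a ∈ A, a' ∈ A, a ≠ a'}.
Equivalently, take A + A and drop any sum 2a that is achievable ONLY as a + a for a ∈ A (i.e. sums representable only with equal summands).
Enumerate pairs (a, a') with a < a' (symmetric, so each unordered pair gives one sum; this covers all a ≠ a'):
  -4 + -1 = -5
  -4 + 2 = -2
  -4 + 7 = 3
  -1 + 2 = 1
  -1 + 7 = 6
  2 + 7 = 9
Collected distinct sums: {-5, -2, 1, 3, 6, 9}
|A +̂ A| = 6
(Reference bound: |A +̂ A| ≥ 2|A| - 3 for |A| ≥ 2, with |A| = 4 giving ≥ 5.)

|A +̂ A| = 6


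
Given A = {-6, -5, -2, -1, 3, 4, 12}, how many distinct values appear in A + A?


A + A = {a + a' : a, a' ∈ A}; |A| = 7.
General bounds: 2|A| - 1 ≤ |A + A| ≤ |A|(|A|+1)/2, i.e. 13 ≤ |A + A| ≤ 28.
Lower bound 2|A|-1 is attained iff A is an arithmetic progression.
Enumerate sums a + a' for a ≤ a' (symmetric, so this suffices):
a = -6: -6+-6=-12, -6+-5=-11, -6+-2=-8, -6+-1=-7, -6+3=-3, -6+4=-2, -6+12=6
a = -5: -5+-5=-10, -5+-2=-7, -5+-1=-6, -5+3=-2, -5+4=-1, -5+12=7
a = -2: -2+-2=-4, -2+-1=-3, -2+3=1, -2+4=2, -2+12=10
a = -1: -1+-1=-2, -1+3=2, -1+4=3, -1+12=11
a = 3: 3+3=6, 3+4=7, 3+12=15
a = 4: 4+4=8, 4+12=16
a = 12: 12+12=24
Distinct sums: {-12, -11, -10, -8, -7, -6, -4, -3, -2, -1, 1, 2, 3, 6, 7, 8, 10, 11, 15, 16, 24}
|A + A| = 21

|A + A| = 21


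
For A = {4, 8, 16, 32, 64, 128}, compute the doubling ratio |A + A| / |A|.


|A| = 6.
Compute A + A by enumerating all 36 pairs.
A + A = {8, 12, 16, 20, 24, 32, 36, 40, 48, 64, 68, 72, 80, 96, 128, 132, 136, 144, 160, 192, 256}, so |A + A| = 21.
K = |A + A| / |A| = 21/6 = 7/2 ≈ 3.5000.
Reference: AP of size 6 gives K = 11/6 ≈ 1.8333; a fully generic set of size 6 gives K ≈ 3.5000.

|A| = 6, |A + A| = 21, K = 21/6 = 7/2.


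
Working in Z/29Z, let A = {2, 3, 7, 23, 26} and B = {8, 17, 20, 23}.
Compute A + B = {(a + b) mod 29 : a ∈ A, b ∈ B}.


Work in Z/29Z: reduce every sum a + b modulo 29.
Enumerate all 20 pairs:
a = 2: 2+8=10, 2+17=19, 2+20=22, 2+23=25
a = 3: 3+8=11, 3+17=20, 3+20=23, 3+23=26
a = 7: 7+8=15, 7+17=24, 7+20=27, 7+23=1
a = 23: 23+8=2, 23+17=11, 23+20=14, 23+23=17
a = 26: 26+8=5, 26+17=14, 26+20=17, 26+23=20
Distinct residues collected: {1, 2, 5, 10, 11, 14, 15, 17, 19, 20, 22, 23, 24, 25, 26, 27}
|A + B| = 16 (out of 29 total residues).

A + B = {1, 2, 5, 10, 11, 14, 15, 17, 19, 20, 22, 23, 24, 25, 26, 27}


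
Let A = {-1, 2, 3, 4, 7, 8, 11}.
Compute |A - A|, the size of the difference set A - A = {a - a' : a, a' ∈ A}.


A - A = {a - a' : a, a' ∈ A}; |A| = 7.
Bounds: 2|A|-1 ≤ |A - A| ≤ |A|² - |A| + 1, i.e. 13 ≤ |A - A| ≤ 43.
Note: 0 ∈ A - A always (from a - a). The set is symmetric: if d ∈ A - A then -d ∈ A - A.
Enumerate nonzero differences d = a - a' with a > a' (then include -d):
Positive differences: {1, 2, 3, 4, 5, 6, 7, 8, 9, 12}
Full difference set: {0} ∪ (positive diffs) ∪ (negative diffs).
|A - A| = 1 + 2·10 = 21 (matches direct enumeration: 21).

|A - A| = 21


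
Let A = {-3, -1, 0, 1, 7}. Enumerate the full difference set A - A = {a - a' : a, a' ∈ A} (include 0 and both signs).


A - A = {a - a' : a, a' ∈ A}.
Compute a - a' for each ordered pair (a, a'):
a = -3: -3--3=0, -3--1=-2, -3-0=-3, -3-1=-4, -3-7=-10
a = -1: -1--3=2, -1--1=0, -1-0=-1, -1-1=-2, -1-7=-8
a = 0: 0--3=3, 0--1=1, 0-0=0, 0-1=-1, 0-7=-7
a = 1: 1--3=4, 1--1=2, 1-0=1, 1-1=0, 1-7=-6
a = 7: 7--3=10, 7--1=8, 7-0=7, 7-1=6, 7-7=0
Collecting distinct values (and noting 0 appears from a-a):
A - A = {-10, -8, -7, -6, -4, -3, -2, -1, 0, 1, 2, 3, 4, 6, 7, 8, 10}
|A - A| = 17

A - A = {-10, -8, -7, -6, -4, -3, -2, -1, 0, 1, 2, 3, 4, 6, 7, 8, 10}


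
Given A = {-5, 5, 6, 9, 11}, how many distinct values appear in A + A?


A + A = {a + a' : a, a' ∈ A}; |A| = 5.
General bounds: 2|A| - 1 ≤ |A + A| ≤ |A|(|A|+1)/2, i.e. 9 ≤ |A + A| ≤ 15.
Lower bound 2|A|-1 is attained iff A is an arithmetic progression.
Enumerate sums a + a' for a ≤ a' (symmetric, so this suffices):
a = -5: -5+-5=-10, -5+5=0, -5+6=1, -5+9=4, -5+11=6
a = 5: 5+5=10, 5+6=11, 5+9=14, 5+11=16
a = 6: 6+6=12, 6+9=15, 6+11=17
a = 9: 9+9=18, 9+11=20
a = 11: 11+11=22
Distinct sums: {-10, 0, 1, 4, 6, 10, 11, 12, 14, 15, 16, 17, 18, 20, 22}
|A + A| = 15

|A + A| = 15


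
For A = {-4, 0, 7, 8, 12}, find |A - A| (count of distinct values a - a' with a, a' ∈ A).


A - A = {a - a' : a, a' ∈ A}; |A| = 5.
Bounds: 2|A|-1 ≤ |A - A| ≤ |A|² - |A| + 1, i.e. 9 ≤ |A - A| ≤ 21.
Note: 0 ∈ A - A always (from a - a). The set is symmetric: if d ∈ A - A then -d ∈ A - A.
Enumerate nonzero differences d = a - a' with a > a' (then include -d):
Positive differences: {1, 4, 5, 7, 8, 11, 12, 16}
Full difference set: {0} ∪ (positive diffs) ∪ (negative diffs).
|A - A| = 1 + 2·8 = 17 (matches direct enumeration: 17).

|A - A| = 17
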